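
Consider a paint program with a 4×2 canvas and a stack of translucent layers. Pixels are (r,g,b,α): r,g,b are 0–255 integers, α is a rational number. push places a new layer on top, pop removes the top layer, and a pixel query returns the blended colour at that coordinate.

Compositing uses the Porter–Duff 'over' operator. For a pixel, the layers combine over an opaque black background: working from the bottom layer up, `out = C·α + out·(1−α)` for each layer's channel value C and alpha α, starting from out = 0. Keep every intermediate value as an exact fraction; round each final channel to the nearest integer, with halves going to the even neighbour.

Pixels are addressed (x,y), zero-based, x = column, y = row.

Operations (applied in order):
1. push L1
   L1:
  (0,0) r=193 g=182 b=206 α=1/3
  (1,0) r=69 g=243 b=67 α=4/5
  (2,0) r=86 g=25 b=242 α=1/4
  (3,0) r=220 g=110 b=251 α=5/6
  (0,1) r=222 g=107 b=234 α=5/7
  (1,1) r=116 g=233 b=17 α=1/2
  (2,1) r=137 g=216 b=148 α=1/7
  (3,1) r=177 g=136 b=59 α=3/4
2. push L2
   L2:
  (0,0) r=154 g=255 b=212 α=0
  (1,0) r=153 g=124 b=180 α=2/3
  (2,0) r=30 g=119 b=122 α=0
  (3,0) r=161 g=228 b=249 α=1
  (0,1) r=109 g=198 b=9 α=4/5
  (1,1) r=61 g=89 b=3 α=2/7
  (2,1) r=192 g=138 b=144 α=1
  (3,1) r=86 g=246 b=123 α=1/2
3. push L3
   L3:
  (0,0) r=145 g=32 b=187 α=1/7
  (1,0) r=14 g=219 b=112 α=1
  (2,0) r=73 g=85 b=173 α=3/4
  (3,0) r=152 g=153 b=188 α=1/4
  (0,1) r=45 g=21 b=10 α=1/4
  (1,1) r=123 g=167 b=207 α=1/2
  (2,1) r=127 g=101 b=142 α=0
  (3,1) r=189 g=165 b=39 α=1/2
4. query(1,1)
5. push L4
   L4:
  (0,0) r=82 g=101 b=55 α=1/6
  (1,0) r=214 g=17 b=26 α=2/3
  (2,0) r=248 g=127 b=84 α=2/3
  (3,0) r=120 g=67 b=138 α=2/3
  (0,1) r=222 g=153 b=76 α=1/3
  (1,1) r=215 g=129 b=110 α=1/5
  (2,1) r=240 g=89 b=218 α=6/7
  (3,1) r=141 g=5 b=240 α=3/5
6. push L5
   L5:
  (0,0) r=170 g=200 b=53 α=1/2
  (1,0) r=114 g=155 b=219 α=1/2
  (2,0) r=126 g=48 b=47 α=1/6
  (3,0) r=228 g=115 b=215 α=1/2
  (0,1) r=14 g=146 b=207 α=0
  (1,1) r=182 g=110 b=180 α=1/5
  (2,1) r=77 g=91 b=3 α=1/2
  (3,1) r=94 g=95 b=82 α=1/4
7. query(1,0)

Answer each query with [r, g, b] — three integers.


at x=1,y=1 over L1,L2,L3:
+L1 (α=1/2) → [58, 233/2, 17/2]
+L2 (α=2/7) → [412/7, 1521/14, 97/14]
+L3 (α=1/2) → [1273/14, 3859/28, 2995/28]
rounded: [91, 138, 107]

at x=1,y=0 over L1,L2,L3,L4,L5:
L1 α=4/5: [276/5, 972/5, 268/5]
L2 α=2/3: [602/5, 2212/15, 2068/15]
L3 α=1: [14, 219, 112]
L4 α=2/3: [442/3, 253/3, 164/3]
L5 α=1/2: [392/3, 359/3, 821/6]
rounded: [131, 120, 137]


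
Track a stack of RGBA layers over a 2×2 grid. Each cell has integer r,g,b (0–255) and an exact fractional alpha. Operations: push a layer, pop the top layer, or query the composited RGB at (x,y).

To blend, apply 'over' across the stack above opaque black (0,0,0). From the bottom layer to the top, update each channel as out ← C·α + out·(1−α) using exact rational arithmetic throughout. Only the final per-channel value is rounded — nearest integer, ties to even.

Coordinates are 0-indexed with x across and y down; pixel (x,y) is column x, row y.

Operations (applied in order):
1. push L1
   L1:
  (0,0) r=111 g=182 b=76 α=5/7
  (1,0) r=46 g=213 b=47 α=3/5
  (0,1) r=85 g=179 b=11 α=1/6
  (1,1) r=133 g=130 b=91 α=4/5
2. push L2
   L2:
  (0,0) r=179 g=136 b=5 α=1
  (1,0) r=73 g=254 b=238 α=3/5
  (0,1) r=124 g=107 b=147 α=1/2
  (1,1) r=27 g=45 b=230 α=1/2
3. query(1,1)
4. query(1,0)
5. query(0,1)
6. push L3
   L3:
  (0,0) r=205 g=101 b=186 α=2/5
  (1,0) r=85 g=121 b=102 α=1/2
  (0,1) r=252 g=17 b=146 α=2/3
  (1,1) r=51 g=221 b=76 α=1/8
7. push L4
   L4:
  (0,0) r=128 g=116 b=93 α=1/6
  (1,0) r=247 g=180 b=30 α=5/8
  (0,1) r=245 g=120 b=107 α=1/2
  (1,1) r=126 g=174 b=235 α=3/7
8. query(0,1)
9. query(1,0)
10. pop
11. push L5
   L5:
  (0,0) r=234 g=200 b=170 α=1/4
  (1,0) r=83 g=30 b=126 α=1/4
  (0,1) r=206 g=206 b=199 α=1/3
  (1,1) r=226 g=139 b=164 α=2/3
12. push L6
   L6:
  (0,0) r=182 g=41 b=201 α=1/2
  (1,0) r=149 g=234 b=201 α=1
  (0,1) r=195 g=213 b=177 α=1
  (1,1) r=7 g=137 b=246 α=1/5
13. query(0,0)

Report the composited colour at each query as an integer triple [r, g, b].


query (1,1) [L1,L2] — begin 0,0,0
after L1 α=4/5: [532/5, 104, 364/5]
after L2 α=1/2: [667/10, 149/2, 757/5]
= [67, 74, 151]

at x=1,y=0 over L1,L2:
after L1 α=3/5: [138/5, 639/5, 141/5]
after L2 α=3/5: [1371/25, 5088/25, 3852/25]
= [55, 204, 154]

query (0,1) [L1,L2] — begin 0,0,0
L1 α=1/6: [85/6, 179/6, 11/6]
L2 α=1/2: [829/12, 821/12, 893/12]
→ [69, 68, 74]

query (0,1) [L1,L2,L3,L4] — begin 0,0,0
after L1 α=1/6: [85/6, 179/6, 11/6]
after L2 α=1/2: [829/12, 821/12, 893/12]
after L3 α=2/3: [6877/36, 1229/36, 4397/36]
after L4 α=1/2: [15697/72, 5549/72, 8249/72]
→ [218, 77, 115]

query (1,0) [L1,L2,L3,L4] — begin 0,0,0
after L1 α=3/5: [138/5, 639/5, 141/5]
after L2 α=3/5: [1371/25, 5088/25, 3852/25]
after L3 α=1/2: [1748/25, 8113/50, 3201/25]
after L4 α=5/8: [36119/200, 69339/400, 13353/200]
= [181, 173, 67]

at x=0,y=0 over L1,L2,L3,L5,L6:
after L1 α=5/7: [555/7, 130, 380/7]
after L2 α=1: [179, 136, 5]
after L3 α=2/5: [947/5, 122, 387/5]
after L5 α=1/4: [4011/20, 283/2, 2011/20]
after L6 α=1/2: [7651/40, 365/4, 6031/40]
→ [191, 91, 151]


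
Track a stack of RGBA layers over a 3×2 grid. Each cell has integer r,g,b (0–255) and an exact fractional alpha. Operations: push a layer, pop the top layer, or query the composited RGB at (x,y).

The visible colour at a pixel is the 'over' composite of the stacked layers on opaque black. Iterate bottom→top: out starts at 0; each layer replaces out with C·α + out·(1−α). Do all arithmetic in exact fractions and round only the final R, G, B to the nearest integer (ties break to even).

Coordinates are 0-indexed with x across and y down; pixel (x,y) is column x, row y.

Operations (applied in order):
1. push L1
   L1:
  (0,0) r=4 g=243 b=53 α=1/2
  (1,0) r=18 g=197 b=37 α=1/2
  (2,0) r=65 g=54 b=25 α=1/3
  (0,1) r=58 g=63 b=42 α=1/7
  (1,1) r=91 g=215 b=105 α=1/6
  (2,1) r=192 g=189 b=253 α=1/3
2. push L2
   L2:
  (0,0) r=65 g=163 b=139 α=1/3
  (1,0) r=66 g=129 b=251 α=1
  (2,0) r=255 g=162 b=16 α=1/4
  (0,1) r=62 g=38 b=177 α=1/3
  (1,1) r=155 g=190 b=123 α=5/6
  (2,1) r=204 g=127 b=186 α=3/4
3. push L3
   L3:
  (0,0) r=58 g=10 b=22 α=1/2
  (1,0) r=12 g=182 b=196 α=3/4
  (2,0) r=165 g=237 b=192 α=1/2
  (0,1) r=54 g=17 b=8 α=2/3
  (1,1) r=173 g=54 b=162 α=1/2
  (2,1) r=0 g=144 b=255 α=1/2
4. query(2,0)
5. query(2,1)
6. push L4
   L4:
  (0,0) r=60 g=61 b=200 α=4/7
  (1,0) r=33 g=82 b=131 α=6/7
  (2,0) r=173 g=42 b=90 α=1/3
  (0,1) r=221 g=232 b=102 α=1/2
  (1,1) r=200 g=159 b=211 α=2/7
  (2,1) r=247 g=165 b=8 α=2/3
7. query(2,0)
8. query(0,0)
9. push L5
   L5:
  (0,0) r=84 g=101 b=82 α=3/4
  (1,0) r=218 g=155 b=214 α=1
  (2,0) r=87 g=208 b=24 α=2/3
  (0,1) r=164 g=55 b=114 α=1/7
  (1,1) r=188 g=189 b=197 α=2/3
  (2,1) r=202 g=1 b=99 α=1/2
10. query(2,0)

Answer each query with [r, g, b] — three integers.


query (2,0) [L1,L2,L3] — begin 0,0,0
L1 α=1/3: [65/3, 18, 25/3]
L2 α=1/4: [80, 54, 41/4]
L3 α=1/2: [245/2, 291/2, 809/8]
→ [122, 146, 101]

(2,1) stack=L1,L2,L3; from [0,0,0]:
L1 α=1/3: [64, 63, 253/3]
L2 α=3/4: [169, 111, 1927/12]
L3 α=1/2: [169/2, 255/2, 4987/24]
= [84, 128, 208]

query (2,0) [L1,L2,L3,L4] — begin 0,0,0
+L1 (α=1/3) → [65/3, 18, 25/3]
+L2 (α=1/4) → [80, 54, 41/4]
+L3 (α=1/2) → [245/2, 291/2, 809/8]
+L4 (α=1/3) → [418/3, 111, 1169/12]
rounded: [139, 111, 97]

query (0,0) [L1,L2,L3,L4] — begin 0,0,0
L1 α=1/2: [2, 243/2, 53/2]
L2 α=1/3: [23, 406/3, 64]
L3 α=1/2: [81/2, 218/3, 43]
L4 α=4/7: [723/14, 66, 929/7]
→ [52, 66, 133]

(2,0) stack=L1,L2,L3,L4,L5; from [0,0,0]:
+L1 (α=1/3) → [65/3, 18, 25/3]
+L2 (α=1/4) → [80, 54, 41/4]
+L3 (α=1/2) → [245/2, 291/2, 809/8]
+L4 (α=1/3) → [418/3, 111, 1169/12]
+L5 (α=2/3) → [940/9, 527/3, 1745/36]
rounded: [104, 176, 48]


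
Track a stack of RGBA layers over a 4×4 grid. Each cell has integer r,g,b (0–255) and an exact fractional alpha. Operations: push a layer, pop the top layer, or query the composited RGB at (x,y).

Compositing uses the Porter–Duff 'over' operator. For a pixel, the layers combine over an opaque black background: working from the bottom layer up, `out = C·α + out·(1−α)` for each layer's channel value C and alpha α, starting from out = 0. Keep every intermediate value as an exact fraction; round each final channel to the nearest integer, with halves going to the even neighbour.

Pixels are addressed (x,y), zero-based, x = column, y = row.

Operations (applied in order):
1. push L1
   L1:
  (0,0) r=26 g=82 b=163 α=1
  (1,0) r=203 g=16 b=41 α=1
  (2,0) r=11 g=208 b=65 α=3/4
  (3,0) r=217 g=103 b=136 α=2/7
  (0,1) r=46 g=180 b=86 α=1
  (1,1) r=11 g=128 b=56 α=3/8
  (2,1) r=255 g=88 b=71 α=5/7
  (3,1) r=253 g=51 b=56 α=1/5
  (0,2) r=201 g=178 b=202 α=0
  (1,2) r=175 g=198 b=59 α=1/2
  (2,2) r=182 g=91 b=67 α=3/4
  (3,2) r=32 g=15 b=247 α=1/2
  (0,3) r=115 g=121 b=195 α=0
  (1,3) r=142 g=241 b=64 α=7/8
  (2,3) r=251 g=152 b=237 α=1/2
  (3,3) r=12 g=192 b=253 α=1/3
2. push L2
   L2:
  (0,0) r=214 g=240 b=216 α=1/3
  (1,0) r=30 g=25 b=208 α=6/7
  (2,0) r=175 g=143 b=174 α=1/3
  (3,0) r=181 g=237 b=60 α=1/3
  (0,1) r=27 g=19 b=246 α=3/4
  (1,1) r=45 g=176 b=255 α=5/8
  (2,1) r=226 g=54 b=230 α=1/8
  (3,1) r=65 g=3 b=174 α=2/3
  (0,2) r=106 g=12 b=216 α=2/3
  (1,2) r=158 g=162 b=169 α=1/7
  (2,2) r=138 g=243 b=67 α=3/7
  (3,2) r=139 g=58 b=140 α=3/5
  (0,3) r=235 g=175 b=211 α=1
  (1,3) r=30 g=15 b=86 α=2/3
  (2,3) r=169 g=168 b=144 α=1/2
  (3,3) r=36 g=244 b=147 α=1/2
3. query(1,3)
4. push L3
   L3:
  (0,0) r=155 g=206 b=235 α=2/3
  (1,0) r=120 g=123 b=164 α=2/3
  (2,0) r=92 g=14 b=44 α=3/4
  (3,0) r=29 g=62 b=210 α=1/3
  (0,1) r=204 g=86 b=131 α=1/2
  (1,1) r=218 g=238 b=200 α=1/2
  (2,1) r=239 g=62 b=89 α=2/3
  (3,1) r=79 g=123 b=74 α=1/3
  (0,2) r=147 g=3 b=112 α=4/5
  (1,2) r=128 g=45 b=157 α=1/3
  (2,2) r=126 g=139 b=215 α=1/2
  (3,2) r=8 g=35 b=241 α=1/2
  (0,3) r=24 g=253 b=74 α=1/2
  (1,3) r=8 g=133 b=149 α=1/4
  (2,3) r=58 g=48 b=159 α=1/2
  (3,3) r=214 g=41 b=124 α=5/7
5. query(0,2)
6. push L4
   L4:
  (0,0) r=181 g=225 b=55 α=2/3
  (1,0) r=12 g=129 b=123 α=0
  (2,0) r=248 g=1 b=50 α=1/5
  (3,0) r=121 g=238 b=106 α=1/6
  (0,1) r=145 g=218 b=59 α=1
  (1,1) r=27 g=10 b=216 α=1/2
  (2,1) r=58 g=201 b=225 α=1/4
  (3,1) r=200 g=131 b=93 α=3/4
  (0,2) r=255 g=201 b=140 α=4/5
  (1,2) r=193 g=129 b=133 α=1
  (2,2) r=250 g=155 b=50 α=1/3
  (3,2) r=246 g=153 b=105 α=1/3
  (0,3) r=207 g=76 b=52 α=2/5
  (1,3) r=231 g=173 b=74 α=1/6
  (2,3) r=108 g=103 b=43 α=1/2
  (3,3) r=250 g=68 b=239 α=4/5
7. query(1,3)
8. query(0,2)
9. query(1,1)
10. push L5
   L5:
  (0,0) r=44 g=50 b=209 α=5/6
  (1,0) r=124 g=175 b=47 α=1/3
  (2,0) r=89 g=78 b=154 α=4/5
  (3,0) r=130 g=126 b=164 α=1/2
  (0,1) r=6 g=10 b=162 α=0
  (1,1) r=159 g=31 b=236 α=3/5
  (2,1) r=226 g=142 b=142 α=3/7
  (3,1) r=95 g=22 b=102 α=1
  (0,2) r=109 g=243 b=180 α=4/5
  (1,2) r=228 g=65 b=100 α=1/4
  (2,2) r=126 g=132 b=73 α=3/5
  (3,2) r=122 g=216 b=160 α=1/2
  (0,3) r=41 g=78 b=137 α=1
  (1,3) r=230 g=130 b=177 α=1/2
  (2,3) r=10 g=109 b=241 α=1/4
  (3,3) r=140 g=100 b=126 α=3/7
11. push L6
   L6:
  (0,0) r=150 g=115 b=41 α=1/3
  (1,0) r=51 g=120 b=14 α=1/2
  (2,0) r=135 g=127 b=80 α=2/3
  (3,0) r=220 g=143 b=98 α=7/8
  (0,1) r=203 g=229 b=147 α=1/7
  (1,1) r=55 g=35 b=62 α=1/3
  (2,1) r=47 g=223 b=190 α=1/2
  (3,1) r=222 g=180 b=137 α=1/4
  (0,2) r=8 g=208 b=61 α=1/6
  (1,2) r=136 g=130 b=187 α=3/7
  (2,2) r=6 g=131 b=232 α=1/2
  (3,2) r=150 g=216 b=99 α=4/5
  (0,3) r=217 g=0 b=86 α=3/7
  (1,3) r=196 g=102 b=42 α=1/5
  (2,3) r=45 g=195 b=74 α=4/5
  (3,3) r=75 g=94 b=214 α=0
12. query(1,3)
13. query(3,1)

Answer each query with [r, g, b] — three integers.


(1,3) stack=L1,L2; from [0,0,0]:
after L1 α=7/8: [497/4, 1687/8, 56]
after L2 α=2/3: [737/12, 1927/24, 76]
= [61, 80, 76]

(0,2) stack=L1,L2,L3; from [0,0,0]:
after L1 α=0: [0, 0, 0]
after L2 α=2/3: [212/3, 8, 144]
after L3 α=4/5: [1976/15, 4, 592/5]
rounded: [132, 4, 118]

query (1,3) [L1,L2,L3,L4] — begin 0,0,0
+L1 (α=7/8) → [497/4, 1687/8, 56]
+L2 (α=2/3) → [737/12, 1927/24, 76]
+L3 (α=1/4) → [769/16, 2991/32, 377/4]
+L4 (α=1/6) → [7541/96, 20491/192, 727/8]
rounded: [79, 107, 91]

at x=0,y=2 over L1,L2,L3,L4:
after L1 α=0: [0, 0, 0]
after L2 α=2/3: [212/3, 8, 144]
after L3 α=4/5: [1976/15, 4, 592/5]
after L4 α=4/5: [17276/75, 808/5, 3392/25]
→ [230, 162, 136]

at x=1,y=1 over L1,L2,L3,L4:
L1 α=3/8: [33/8, 48, 21]
L2 α=5/8: [1899/64, 128, 669/4]
L3 α=1/2: [15851/128, 183, 1469/8]
L4 α=1/2: [19307/256, 193/2, 3197/16]
rounded: [75, 96, 200]

(1,3) stack=L1,L2,L3,L4,L5,L6; from [0,0,0]:
L1 α=7/8: [497/4, 1687/8, 56]
L2 α=2/3: [737/12, 1927/24, 76]
L3 α=1/4: [769/16, 2991/32, 377/4]
L4 α=1/6: [7541/96, 20491/192, 727/8]
L5 α=1/2: [29621/192, 45451/384, 2143/16]
L6 α=1/5: [39029/240, 55243/480, 2311/20]
→ [163, 115, 116]

(3,1) stack=L1,L2,L3,L4,L5,L6; from [0,0,0]:
+L1 (α=1/5) → [253/5, 51/5, 56/5]
+L2 (α=2/3) → [301/5, 27/5, 1796/15]
+L3 (α=1/3) → [997/15, 223/5, 4702/45]
+L4 (α=3/4) → [9997/60, 547/5, 17257/180]
+L5 (α=1) → [95, 22, 102]
+L6 (α=1/4) → [507/4, 123/2, 443/4]
rounded: [127, 62, 111]


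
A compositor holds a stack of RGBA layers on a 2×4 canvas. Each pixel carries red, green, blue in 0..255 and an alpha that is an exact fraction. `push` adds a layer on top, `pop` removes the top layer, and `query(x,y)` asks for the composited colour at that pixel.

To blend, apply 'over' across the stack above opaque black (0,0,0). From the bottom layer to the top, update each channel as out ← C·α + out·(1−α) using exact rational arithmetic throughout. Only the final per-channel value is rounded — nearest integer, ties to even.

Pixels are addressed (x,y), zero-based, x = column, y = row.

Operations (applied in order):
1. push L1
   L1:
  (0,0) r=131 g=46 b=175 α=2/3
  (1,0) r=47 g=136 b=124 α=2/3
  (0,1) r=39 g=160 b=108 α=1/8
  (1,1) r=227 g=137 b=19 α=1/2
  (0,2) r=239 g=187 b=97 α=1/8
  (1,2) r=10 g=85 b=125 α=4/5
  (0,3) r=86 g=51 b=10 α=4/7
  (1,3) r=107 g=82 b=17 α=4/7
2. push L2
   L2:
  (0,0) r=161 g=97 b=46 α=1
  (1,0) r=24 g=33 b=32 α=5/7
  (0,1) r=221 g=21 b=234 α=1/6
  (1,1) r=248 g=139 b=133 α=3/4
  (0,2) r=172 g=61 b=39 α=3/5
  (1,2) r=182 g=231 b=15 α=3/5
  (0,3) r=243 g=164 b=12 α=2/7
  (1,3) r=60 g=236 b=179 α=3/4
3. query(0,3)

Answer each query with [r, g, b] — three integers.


at x=0,y=3 over L1,L2:
after L1 α=4/7: [344/7, 204/7, 40/7]
after L2 α=2/7: [5122/49, 3316/49, 368/49]
rounded: [105, 68, 8]


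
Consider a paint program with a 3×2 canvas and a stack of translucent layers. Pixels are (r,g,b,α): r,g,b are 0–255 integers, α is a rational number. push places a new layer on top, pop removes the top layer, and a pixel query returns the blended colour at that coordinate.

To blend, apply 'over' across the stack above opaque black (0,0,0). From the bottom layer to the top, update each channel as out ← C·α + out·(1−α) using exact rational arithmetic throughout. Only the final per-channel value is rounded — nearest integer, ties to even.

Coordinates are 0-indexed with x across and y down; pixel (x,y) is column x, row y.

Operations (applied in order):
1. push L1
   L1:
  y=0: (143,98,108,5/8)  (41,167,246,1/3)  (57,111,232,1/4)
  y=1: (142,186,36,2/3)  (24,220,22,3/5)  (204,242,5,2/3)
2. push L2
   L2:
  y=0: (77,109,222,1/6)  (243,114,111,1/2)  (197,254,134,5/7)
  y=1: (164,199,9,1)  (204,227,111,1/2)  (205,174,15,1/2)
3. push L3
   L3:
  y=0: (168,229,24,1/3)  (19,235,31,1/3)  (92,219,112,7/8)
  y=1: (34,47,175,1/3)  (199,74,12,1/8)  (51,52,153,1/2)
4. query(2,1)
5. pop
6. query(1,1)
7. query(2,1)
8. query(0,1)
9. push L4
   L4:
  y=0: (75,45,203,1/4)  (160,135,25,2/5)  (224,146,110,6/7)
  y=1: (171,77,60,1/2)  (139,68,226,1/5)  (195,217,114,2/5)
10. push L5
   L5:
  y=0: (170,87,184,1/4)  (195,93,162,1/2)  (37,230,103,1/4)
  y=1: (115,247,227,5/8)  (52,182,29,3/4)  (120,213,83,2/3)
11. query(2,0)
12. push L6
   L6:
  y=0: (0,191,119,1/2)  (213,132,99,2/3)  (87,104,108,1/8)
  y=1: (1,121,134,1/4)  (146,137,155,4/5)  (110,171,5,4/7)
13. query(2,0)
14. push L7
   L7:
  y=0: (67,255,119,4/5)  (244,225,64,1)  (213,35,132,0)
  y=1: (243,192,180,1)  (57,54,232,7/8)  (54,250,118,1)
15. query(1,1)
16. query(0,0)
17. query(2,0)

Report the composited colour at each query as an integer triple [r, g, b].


(2,1) stack=L1,L2,L3; from [0,0,0]:
L1 α=2/3: [136, 484/3, 10/3]
L2 α=1/2: [341/2, 503/3, 55/6]
L3 α=1/2: [443/4, 659/6, 973/12]
rounded: [111, 110, 81]

query (1,1) [L1,L2] — begin 0,0,0
after L1 α=3/5: [72/5, 132, 66/5]
after L2 α=1/2: [546/5, 359/2, 621/10]
rounded: [109, 180, 62]

at x=2,y=1 over L1,L2:
L1 α=2/3: [136, 484/3, 10/3]
L2 α=1/2: [341/2, 503/3, 55/6]
→ [170, 168, 9]

(0,1) stack=L1,L2; from [0,0,0]:
after L1 α=2/3: [284/3, 124, 24]
after L2 α=1: [164, 199, 9]
rounded: [164, 199, 9]

(2,0) stack=L1,L2,L4,L5; from [0,0,0]:
L1 α=1/4: [57/4, 111/4, 58]
L2 α=5/7: [2027/14, 2651/14, 786/7]
L4 α=6/7: [20843/98, 14915/98, 5406/49]
L5 α=1/4: [66155/392, 67285/392, 21265/196]
→ [169, 172, 108]

query (2,0) [L1,L2,L4,L5,L6] — begin 0,0,0
after L1 α=1/4: [57/4, 111/4, 58]
after L2 α=5/7: [2027/14, 2651/14, 786/7]
after L4 α=6/7: [20843/98, 14915/98, 5406/49]
after L5 α=1/4: [66155/392, 67285/392, 21265/196]
after L6 α=1/8: [71027/448, 73109/448, 24289/224]
= [159, 163, 108]

(1,1) stack=L1,L2,L4,L5,L6,L7; from [0,0,0]:
after L1 α=3/5: [72/5, 132, 66/5]
after L2 α=1/2: [546/5, 359/2, 621/10]
after L4 α=1/5: [2879/25, 786/5, 2372/25]
after L5 α=3/4: [6779/100, 879/5, 4547/100]
after L6 α=4/5: [65179/500, 3619/25, 66547/500]
after L7 α=7/8: [264679/4000, 13069/200, 878547/4000]
→ [66, 65, 220]

query (0,0) [L1,L2,L4,L5,L6,L7] — begin 0,0,0
+L1 (α=5/8) → [715/8, 245/4, 135/2]
+L2 (α=1/6) → [1397/16, 1661/24, 373/4]
+L4 (α=1/4) → [5391/64, 2021/32, 1931/16]
+L5 (α=1/4) → [27053/256, 8847/128, 8737/64]
+L6 (α=1/2) → [27053/512, 33295/256, 16353/128]
+L7 (α=4/5) → [164269/2560, 58883/256, 77281/640]
→ [64, 230, 121]

at x=2,y=0 over L1,L2,L4,L5,L6,L7:
+L1 (α=1/4) → [57/4, 111/4, 58]
+L2 (α=5/7) → [2027/14, 2651/14, 786/7]
+L4 (α=6/7) → [20843/98, 14915/98, 5406/49]
+L5 (α=1/4) → [66155/392, 67285/392, 21265/196]
+L6 (α=1/8) → [71027/448, 73109/448, 24289/224]
+L7 (α=0) → [71027/448, 73109/448, 24289/224]
rounded: [159, 163, 108]


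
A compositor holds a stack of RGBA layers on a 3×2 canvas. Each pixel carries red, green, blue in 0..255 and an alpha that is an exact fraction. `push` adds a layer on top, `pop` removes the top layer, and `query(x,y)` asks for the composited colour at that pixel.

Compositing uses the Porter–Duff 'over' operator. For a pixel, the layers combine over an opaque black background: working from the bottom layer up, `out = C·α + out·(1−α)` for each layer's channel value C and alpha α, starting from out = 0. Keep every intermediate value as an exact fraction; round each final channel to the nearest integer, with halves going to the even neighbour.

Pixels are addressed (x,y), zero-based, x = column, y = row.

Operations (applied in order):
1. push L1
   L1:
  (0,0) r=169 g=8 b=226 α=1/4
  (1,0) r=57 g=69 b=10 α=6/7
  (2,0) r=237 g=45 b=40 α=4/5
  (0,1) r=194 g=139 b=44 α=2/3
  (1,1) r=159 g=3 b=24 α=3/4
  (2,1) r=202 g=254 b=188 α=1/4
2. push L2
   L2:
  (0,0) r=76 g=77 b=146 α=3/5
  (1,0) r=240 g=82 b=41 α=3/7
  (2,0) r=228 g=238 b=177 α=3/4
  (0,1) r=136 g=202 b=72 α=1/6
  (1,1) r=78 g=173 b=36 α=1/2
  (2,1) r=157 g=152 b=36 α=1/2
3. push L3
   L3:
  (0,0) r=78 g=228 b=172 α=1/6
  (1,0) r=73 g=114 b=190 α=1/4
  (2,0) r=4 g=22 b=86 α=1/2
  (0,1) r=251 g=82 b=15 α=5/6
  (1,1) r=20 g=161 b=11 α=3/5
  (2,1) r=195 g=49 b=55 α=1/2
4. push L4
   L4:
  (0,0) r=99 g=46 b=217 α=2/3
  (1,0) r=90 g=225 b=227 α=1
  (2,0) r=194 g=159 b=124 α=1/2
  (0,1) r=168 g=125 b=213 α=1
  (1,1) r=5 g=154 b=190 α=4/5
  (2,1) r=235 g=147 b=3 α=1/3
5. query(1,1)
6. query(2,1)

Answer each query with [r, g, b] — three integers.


at x=1,y=1 over L1,L2,L3,L4:
L1 α=3/4: [477/4, 9/4, 18]
L2 α=1/2: [789/8, 701/8, 27]
L3 α=3/5: [1029/20, 2633/20, 87/5]
L4 α=4/5: [1429/100, 14953/100, 3887/25]
rounded: [14, 150, 155]

(2,1) stack=L1,L2,L3,L4; from [0,0,0]:
after L1 α=1/4: [101/2, 127/2, 47]
after L2 α=1/2: [415/4, 431/4, 83/2]
after L3 α=1/2: [1195/8, 627/8, 193/4]
after L4 α=1/3: [2135/12, 405/4, 199/6]
→ [178, 101, 33]


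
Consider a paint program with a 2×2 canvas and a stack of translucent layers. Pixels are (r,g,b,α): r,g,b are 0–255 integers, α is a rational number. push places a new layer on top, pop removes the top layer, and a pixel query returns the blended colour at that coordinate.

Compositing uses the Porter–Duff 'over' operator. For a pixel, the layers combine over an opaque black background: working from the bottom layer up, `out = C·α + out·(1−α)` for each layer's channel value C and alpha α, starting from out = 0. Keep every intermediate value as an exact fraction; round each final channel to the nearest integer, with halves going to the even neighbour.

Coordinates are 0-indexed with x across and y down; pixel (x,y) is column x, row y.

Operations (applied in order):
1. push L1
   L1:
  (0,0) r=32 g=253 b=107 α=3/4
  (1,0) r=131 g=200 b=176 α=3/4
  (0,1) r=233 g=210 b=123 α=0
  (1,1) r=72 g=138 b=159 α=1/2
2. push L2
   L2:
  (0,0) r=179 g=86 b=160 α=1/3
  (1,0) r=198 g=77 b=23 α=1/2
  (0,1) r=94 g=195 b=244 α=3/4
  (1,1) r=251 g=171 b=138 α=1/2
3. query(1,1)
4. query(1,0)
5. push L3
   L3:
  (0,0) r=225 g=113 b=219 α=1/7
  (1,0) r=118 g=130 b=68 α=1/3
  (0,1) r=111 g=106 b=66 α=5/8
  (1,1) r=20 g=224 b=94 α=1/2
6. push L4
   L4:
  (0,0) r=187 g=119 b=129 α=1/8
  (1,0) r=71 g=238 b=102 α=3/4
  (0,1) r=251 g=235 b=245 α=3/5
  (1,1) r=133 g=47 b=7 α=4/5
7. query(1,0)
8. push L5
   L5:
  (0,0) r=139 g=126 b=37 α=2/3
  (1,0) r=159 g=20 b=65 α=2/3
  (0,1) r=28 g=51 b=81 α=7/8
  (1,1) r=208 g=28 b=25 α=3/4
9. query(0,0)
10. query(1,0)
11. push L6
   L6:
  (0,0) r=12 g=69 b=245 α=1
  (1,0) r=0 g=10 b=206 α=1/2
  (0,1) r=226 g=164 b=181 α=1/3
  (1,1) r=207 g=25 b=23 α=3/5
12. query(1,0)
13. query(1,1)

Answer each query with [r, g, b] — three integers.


(1,1) stack=L1,L2; from [0,0,0]:
L1 α=1/2: [36, 69, 159/2]
L2 α=1/2: [287/2, 120, 435/4]
→ [144, 120, 109]

(1,0) stack=L1,L2; from [0,0,0]:
after L1 α=3/4: [393/4, 150, 132]
after L2 α=1/2: [1185/8, 227/2, 155/2]
→ [148, 114, 78]

(1,0) stack=L1,L2,L3,L4; from [0,0,0]:
after L1 α=3/4: [393/4, 150, 132]
after L2 α=1/2: [1185/8, 227/2, 155/2]
after L3 α=1/3: [1657/12, 119, 223/3]
after L4 α=3/4: [4213/48, 833/4, 1141/12]
= [88, 208, 95]

query (0,0) [L1,L2,L3,L4,L5] — begin 0,0,0
L1 α=3/4: [24, 759/4, 321/4]
L2 α=1/3: [227/3, 931/6, 641/6]
L3 α=1/7: [97, 1044/7, 860/7]
L4 α=1/8: [433/4, 1163/8, 989/8]
L5 α=2/3: [515/4, 3179/24, 527/8]
rounded: [129, 132, 66]

(1,0) stack=L1,L2,L3,L4,L5; from [0,0,0]:
L1 α=3/4: [393/4, 150, 132]
L2 α=1/2: [1185/8, 227/2, 155/2]
L3 α=1/3: [1657/12, 119, 223/3]
L4 α=3/4: [4213/48, 833/4, 1141/12]
L5 α=2/3: [19477/144, 331/4, 2701/36]
rounded: [135, 83, 75]

query (1,0) [L1,L2,L3,L4,L5,L6] — begin 0,0,0
+L1 (α=3/4) → [393/4, 150, 132]
+L2 (α=1/2) → [1185/8, 227/2, 155/2]
+L3 (α=1/3) → [1657/12, 119, 223/3]
+L4 (α=3/4) → [4213/48, 833/4, 1141/12]
+L5 (α=2/3) → [19477/144, 331/4, 2701/36]
+L6 (α=1/2) → [19477/288, 371/8, 10117/72]
→ [68, 46, 141]

query (1,1) [L1,L2,L3,L4,L5,L6] — begin 0,0,0
L1 α=1/2: [36, 69, 159/2]
L2 α=1/2: [287/2, 120, 435/4]
L3 α=1/2: [327/4, 172, 811/8]
L4 α=4/5: [491/4, 72, 207/8]
L5 α=3/4: [2987/16, 39, 807/32]
L6 α=3/5: [1591/8, 153/5, 1911/80]
→ [199, 31, 24]


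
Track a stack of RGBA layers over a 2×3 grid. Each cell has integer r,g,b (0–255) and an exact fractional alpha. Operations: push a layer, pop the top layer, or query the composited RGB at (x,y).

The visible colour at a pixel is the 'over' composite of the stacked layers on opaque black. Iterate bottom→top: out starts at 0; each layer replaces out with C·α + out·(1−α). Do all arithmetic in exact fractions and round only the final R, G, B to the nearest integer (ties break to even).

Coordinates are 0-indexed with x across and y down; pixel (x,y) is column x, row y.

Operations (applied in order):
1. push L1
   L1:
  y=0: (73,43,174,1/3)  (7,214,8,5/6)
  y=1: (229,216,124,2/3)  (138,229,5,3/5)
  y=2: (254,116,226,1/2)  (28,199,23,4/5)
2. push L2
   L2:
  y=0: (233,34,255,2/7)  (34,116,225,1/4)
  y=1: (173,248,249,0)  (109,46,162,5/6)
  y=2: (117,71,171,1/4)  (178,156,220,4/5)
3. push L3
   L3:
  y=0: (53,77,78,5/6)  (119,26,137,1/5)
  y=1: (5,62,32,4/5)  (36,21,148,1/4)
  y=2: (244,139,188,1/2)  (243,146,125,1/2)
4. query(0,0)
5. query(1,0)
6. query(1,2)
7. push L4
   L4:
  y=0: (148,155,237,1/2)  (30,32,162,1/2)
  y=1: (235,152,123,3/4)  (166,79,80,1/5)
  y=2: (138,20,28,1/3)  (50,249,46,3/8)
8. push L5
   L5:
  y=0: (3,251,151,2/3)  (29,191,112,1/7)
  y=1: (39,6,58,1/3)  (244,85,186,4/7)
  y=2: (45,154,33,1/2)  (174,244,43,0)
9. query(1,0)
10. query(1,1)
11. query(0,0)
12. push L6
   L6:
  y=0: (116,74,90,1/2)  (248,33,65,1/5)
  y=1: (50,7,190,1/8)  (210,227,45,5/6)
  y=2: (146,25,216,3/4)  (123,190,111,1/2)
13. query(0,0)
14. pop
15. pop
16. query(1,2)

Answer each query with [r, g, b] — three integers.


(0,0) stack=L1,L2,L3; from [0,0,0]:
after L1 α=1/3: [73/3, 43/3, 58]
after L2 α=2/7: [1763/21, 419/21, 800/7]
after L3 α=5/6: [3664/63, 4252/63, 1765/21]
= [58, 67, 84]

query (1,0) [L1,L2,L3] — begin 0,0,0
after L1 α=5/6: [35/6, 535/3, 20/3]
after L2 α=1/4: [103/8, 651/4, 245/4]
after L3 α=1/5: [341/10, 677/5, 382/5]
= [34, 135, 76]

at x=1,y=2 over L1,L2,L3:
L1 α=4/5: [112/5, 796/5, 92/5]
L2 α=4/5: [3672/25, 3916/25, 4492/25]
L3 α=1/2: [9747/50, 3783/25, 7617/50]
= [195, 151, 152]

at x=1,y=0 over L1,L2,L3,L4,L5:
after L1 α=5/6: [35/6, 535/3, 20/3]
after L2 α=1/4: [103/8, 651/4, 245/4]
after L3 α=1/5: [341/10, 677/5, 382/5]
after L4 α=1/2: [641/20, 837/10, 596/5]
after L5 α=1/7: [2213/70, 3466/35, 4136/35]
→ [32, 99, 118]

query (1,1) [L1,L2,L3,L4,L5] — begin 0,0,0
+L1 (α=3/5) → [414/5, 687/5, 3]
+L2 (α=5/6) → [3139/30, 1837/30, 271/2]
+L3 (α=1/4) → [3499/40, 2047/40, 1109/8]
+L4 (α=1/5) → [5159/50, 2837/50, 1269/10]
+L5 (α=4/7) → [64277/350, 25511/350, 11247/70]
→ [184, 73, 161]

query (0,0) [L1,L2,L3,L4,L5] — begin 0,0,0
+L1 (α=1/3) → [73/3, 43/3, 58]
+L2 (α=2/7) → [1763/21, 419/21, 800/7]
+L3 (α=5/6) → [3664/63, 4252/63, 1765/21]
+L4 (α=1/2) → [6494/63, 14017/126, 3371/21]
+L5 (α=2/3) → [6872/189, 77269/378, 9713/63]
rounded: [36, 204, 154]

at x=0,y=0 over L1,L2,L3,L4,L5,L6:
+L1 (α=1/3) → [73/3, 43/3, 58]
+L2 (α=2/7) → [1763/21, 419/21, 800/7]
+L3 (α=5/6) → [3664/63, 4252/63, 1765/21]
+L4 (α=1/2) → [6494/63, 14017/126, 3371/21]
+L5 (α=2/3) → [6872/189, 77269/378, 9713/63]
+L6 (α=1/2) → [14398/189, 105241/756, 15383/126]
→ [76, 139, 122]

(1,2) stack=L1,L2,L3,L4; from [0,0,0]:
after L1 α=4/5: [112/5, 796/5, 92/5]
after L2 α=4/5: [3672/25, 3916/25, 4492/25]
after L3 α=1/2: [9747/50, 3783/25, 7617/50]
after L4 α=3/8: [11247/80, 3759/20, 8997/80]
= [141, 188, 112]


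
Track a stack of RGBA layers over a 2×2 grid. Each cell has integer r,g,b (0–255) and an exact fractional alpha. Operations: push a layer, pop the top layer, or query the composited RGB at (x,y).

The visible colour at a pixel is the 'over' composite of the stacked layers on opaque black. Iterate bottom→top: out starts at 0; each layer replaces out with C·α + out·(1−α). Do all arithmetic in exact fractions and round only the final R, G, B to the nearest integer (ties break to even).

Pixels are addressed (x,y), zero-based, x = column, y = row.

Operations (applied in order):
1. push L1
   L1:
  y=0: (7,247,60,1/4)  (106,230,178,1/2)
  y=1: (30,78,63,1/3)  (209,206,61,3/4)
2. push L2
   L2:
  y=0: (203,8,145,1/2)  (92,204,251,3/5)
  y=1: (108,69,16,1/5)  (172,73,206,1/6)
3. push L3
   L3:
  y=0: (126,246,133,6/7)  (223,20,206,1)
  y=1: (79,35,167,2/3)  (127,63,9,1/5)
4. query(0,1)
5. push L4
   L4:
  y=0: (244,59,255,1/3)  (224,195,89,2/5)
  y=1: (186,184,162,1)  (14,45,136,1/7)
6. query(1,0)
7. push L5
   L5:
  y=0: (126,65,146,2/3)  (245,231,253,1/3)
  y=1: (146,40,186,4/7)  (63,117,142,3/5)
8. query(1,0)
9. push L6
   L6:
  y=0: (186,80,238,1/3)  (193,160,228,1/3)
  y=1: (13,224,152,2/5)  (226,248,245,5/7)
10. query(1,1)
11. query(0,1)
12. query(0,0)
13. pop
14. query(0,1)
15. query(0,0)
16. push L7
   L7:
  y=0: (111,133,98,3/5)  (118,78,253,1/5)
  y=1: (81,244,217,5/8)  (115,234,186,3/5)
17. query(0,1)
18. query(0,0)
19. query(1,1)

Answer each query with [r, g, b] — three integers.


at x=0,y=1 over L1,L2,L3:
+L1 (α=1/3) → [10, 26, 21]
+L2 (α=1/5) → [148/5, 173/5, 20]
+L3 (α=2/3) → [938/15, 523/15, 118]
= [63, 35, 118]

(1,0) stack=L1,L2,L3,L4; from [0,0,0]:
L1 α=1/2: [53, 115, 89]
L2 α=3/5: [382/5, 842/5, 931/5]
L3 α=1: [223, 20, 206]
L4 α=2/5: [1117/5, 90, 796/5]
rounded: [223, 90, 159]

(1,0) stack=L1,L2,L3,L4,L5; from [0,0,0]:
L1 α=1/2: [53, 115, 89]
L2 α=3/5: [382/5, 842/5, 931/5]
L3 α=1: [223, 20, 206]
L4 α=2/5: [1117/5, 90, 796/5]
L5 α=1/3: [1153/5, 137, 2857/15]
= [231, 137, 190]

at x=1,y=1 over L1,L2,L3,L4,L5,L6:
after L1 α=3/4: [627/4, 309/2, 183/4]
after L2 α=1/6: [3823/24, 1691/12, 1739/24]
after L3 α=1/5: [917/6, 376/3, 1793/30]
after L4 α=1/7: [133, 797/7, 2473/35]
after L5 α=3/5: [91, 4051/35, 19856/175]
after L6 α=5/7: [1312/7, 51502/245, 254087/1225]
→ [187, 210, 207]

at x=0,y=1 over L1,L2,L3,L4,L5,L6:
+L1 (α=1/3) → [10, 26, 21]
+L2 (α=1/5) → [148/5, 173/5, 20]
+L3 (α=2/3) → [938/15, 523/15, 118]
+L4 (α=1) → [186, 184, 162]
+L5 (α=4/7) → [1142/7, 712/7, 1230/7]
+L6 (α=2/5) → [3608/35, 5272/35, 5818/35]
= [103, 151, 166]

at x=0,y=0 over L1,L2,L3,L4,L5,L6:
after L1 α=1/4: [7/4, 247/4, 15]
after L2 α=1/2: [819/8, 279/8, 80]
after L3 α=6/7: [981/8, 12087/56, 878/7]
after L4 α=1/3: [1957/12, 13739/84, 3541/21]
after L5 α=2/3: [4981/36, 24659/252, 9673/63]
after L6 α=1/3: [8329/54, 34739/378, 34340/189]
= [154, 92, 182]

at x=0,y=1 over L1,L2,L3,L4,L5:
L1 α=1/3: [10, 26, 21]
L2 α=1/5: [148/5, 173/5, 20]
L3 α=2/3: [938/15, 523/15, 118]
L4 α=1: [186, 184, 162]
L5 α=4/7: [1142/7, 712/7, 1230/7]
= [163, 102, 176]

at x=0,y=0 over L1,L2,L3,L4,L5:
L1 α=1/4: [7/4, 247/4, 15]
L2 α=1/2: [819/8, 279/8, 80]
L3 α=6/7: [981/8, 12087/56, 878/7]
L4 α=1/3: [1957/12, 13739/84, 3541/21]
L5 α=2/3: [4981/36, 24659/252, 9673/63]
= [138, 98, 154]

at x=0,y=1 over L1,L2,L3,L4,L5,L7:
after L1 α=1/3: [10, 26, 21]
after L2 α=1/5: [148/5, 173/5, 20]
after L3 α=2/3: [938/15, 523/15, 118]
after L4 α=1: [186, 184, 162]
after L5 α=4/7: [1142/7, 712/7, 1230/7]
after L7 α=5/8: [6261/56, 2669/14, 11285/56]
→ [112, 191, 202]

(0,0) stack=L1,L2,L3,L4,L5,L7; from [0,0,0]:
+L1 (α=1/4) → [7/4, 247/4, 15]
+L2 (α=1/2) → [819/8, 279/8, 80]
+L3 (α=6/7) → [981/8, 12087/56, 878/7]
+L4 (α=1/3) → [1957/12, 13739/84, 3541/21]
+L5 (α=2/3) → [4981/36, 24659/252, 9673/63]
+L7 (α=3/5) → [2195/18, 74933/630, 37868/315]
→ [122, 119, 120]

query (1,1) [L1,L2,L3,L4,L5,L7] — begin 0,0,0
after L1 α=3/4: [627/4, 309/2, 183/4]
after L2 α=1/6: [3823/24, 1691/12, 1739/24]
after L3 α=1/5: [917/6, 376/3, 1793/30]
after L4 α=1/7: [133, 797/7, 2473/35]
after L5 α=3/5: [91, 4051/35, 19856/175]
after L7 α=3/5: [527/5, 32672/175, 137362/875]
= [105, 187, 157]


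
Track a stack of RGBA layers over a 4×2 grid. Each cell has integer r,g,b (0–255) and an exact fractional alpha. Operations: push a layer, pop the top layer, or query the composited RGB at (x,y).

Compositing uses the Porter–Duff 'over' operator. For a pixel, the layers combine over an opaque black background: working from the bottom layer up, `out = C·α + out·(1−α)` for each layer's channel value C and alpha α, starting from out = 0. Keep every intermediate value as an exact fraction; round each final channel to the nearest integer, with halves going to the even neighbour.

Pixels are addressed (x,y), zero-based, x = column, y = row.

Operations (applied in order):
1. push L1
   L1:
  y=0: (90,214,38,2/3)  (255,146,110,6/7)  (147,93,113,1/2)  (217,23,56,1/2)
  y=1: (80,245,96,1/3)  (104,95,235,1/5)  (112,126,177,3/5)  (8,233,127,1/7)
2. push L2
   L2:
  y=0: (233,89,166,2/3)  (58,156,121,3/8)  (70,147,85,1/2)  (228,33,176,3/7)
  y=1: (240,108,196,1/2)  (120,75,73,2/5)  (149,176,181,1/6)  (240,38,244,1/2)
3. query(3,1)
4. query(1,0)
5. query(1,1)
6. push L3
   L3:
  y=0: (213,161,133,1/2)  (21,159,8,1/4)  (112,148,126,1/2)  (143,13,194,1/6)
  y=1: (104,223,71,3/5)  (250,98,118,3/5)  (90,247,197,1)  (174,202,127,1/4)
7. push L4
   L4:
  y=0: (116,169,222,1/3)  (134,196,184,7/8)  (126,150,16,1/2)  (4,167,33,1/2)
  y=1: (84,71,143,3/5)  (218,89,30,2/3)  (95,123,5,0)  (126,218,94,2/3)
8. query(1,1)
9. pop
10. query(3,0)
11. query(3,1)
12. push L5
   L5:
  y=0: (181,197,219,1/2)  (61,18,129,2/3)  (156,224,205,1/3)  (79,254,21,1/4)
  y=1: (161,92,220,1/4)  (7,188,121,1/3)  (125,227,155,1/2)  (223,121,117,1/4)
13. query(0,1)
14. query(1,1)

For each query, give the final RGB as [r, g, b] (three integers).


query (3,1) [L1,L2] — begin 0,0,0
L1 α=1/7: [8/7, 233/7, 127/7]
L2 α=1/2: [844/7, 499/14, 1835/14]
→ [121, 36, 131]

(1,0) stack=L1,L2; from [0,0,0]:
+L1 (α=6/7) → [1530/7, 876/7, 660/7]
+L2 (α=3/8) → [2217/14, 957/7, 5841/56]
rounded: [158, 137, 104]

query (1,1) [L1,L2] — begin 0,0,0
after L1 α=1/5: [104/5, 19, 47]
after L2 α=2/5: [1512/25, 207/5, 287/5]
rounded: [60, 41, 57]

at x=1,y=1 over L1,L2,L3,L4:
after L1 α=1/5: [104/5, 19, 47]
after L2 α=2/5: [1512/25, 207/5, 287/5]
after L3 α=3/5: [21774/125, 1884/25, 2344/25]
after L4 α=2/3: [76274/375, 6334/75, 3844/75]
→ [203, 84, 51]

(3,0) stack=L1,L2,L3; from [0,0,0]:
+L1 (α=1/2) → [217/2, 23/2, 28]
+L2 (α=3/7) → [1118/7, 145/7, 640/7]
+L3 (α=1/6) → [2197/14, 136/7, 2279/21]
= [157, 19, 109]

query (3,1) [L1,L2,L3] — begin 0,0,0
after L1 α=1/7: [8/7, 233/7, 127/7]
after L2 α=1/2: [844/7, 499/14, 1835/14]
after L3 α=1/4: [1875/14, 4325/56, 7283/56]
→ [134, 77, 130]

query (0,1) [L1,L2,L3,L5] — begin 0,0,0
after L1 α=1/3: [80/3, 245/3, 32]
after L2 α=1/2: [400/3, 569/6, 114]
after L3 α=3/5: [1736/15, 2576/15, 441/5]
after L5 α=1/4: [2541/20, 759/5, 2423/20]
= [127, 152, 121]

(1,1) stack=L1,L2,L3,L5; from [0,0,0]:
+L1 (α=1/5) → [104/5, 19, 47]
+L2 (α=2/5) → [1512/25, 207/5, 287/5]
+L3 (α=3/5) → [21774/125, 1884/25, 2344/25]
+L5 (α=1/3) → [44423/375, 8468/75, 2571/25]
rounded: [118, 113, 103]


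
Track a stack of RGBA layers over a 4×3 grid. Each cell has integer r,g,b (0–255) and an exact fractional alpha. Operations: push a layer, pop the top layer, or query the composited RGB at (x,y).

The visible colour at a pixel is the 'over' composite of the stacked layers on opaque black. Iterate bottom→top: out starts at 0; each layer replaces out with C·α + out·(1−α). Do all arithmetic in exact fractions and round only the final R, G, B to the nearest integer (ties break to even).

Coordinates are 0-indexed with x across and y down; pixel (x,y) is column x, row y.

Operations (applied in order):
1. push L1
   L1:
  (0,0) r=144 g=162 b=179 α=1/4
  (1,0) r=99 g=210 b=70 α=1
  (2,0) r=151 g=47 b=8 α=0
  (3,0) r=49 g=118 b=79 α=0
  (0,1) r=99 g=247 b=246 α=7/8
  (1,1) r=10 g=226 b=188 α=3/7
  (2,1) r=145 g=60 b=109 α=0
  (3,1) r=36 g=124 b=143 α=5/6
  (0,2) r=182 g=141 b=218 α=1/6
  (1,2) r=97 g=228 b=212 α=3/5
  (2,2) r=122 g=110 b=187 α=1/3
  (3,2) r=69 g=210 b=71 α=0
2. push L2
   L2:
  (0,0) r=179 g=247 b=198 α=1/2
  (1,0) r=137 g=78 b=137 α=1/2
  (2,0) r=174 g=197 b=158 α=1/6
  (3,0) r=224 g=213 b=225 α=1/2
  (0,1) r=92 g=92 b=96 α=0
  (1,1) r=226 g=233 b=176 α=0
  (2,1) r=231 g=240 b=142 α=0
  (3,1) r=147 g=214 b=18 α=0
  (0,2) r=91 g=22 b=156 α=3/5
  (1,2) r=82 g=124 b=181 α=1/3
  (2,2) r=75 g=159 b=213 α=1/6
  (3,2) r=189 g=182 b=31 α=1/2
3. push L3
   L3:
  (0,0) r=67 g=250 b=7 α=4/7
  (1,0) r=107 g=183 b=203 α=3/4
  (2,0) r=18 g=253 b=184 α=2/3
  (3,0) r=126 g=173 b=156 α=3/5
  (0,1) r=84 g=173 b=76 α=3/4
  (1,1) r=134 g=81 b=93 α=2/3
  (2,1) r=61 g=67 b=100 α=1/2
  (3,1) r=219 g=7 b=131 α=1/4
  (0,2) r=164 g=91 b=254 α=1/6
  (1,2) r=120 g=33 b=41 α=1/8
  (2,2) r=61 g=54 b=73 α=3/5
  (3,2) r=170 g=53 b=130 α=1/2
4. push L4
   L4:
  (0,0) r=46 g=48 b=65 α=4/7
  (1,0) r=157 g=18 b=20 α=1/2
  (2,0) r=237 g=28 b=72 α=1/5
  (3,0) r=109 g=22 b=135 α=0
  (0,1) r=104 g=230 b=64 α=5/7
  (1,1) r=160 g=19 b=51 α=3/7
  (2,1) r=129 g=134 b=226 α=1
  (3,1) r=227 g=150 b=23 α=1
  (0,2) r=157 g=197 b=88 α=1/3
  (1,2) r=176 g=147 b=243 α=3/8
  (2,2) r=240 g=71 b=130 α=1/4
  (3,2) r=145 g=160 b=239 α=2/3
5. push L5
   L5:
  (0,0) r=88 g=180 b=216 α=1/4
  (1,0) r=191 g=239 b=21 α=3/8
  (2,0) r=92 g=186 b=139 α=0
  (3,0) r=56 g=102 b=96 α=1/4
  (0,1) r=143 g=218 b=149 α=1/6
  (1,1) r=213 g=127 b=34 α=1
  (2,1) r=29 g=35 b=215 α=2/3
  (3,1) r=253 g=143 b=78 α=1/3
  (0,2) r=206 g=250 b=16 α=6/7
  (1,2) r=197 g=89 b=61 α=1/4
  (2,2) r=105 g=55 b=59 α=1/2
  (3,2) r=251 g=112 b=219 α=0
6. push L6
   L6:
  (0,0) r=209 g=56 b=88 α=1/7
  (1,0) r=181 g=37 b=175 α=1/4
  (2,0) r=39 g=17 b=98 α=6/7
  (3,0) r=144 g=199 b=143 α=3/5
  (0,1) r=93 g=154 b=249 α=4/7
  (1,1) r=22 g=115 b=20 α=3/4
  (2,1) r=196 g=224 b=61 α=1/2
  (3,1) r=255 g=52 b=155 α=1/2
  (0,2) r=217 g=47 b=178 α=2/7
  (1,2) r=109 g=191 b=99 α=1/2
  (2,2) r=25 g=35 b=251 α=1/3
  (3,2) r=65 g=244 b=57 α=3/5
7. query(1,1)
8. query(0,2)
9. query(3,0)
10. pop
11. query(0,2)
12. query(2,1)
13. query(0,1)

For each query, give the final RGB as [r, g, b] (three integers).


at x=1,y=1 over L1,L2,L3,L4,L5,L6:
L1 α=3/7: [30/7, 678/7, 564/7]
L2 α=0: [30/7, 678/7, 564/7]
L3 α=2/3: [1906/21, 604/7, 622/7]
L4 α=3/7: [17704/147, 2815/49, 3559/49]
L5 α=1: [213, 127, 34]
L6 α=3/4: [279/4, 118, 47/2]
rounded: [70, 118, 24]

at x=0,y=2 over L1,L2,L3,L4,L5,L6:
L1 α=1/6: [91/3, 47/2, 109/3]
L2 α=3/5: [1001/15, 113/5, 1622/15]
L3 α=1/6: [1493/18, 34, 1192/9]
L4 α=1/3: [2906/27, 265/3, 3176/27]
L5 α=6/7: [36278/189, 4765/21, 824/27]
L6 α=2/7: [263416/1323, 25799/147, 13732/189]
= [199, 176, 73]

at x=3,y=0 over L1,L2,L3,L4,L5,L6:
after L1 α=0: [0, 0, 0]
after L2 α=1/2: [112, 213/2, 225/2]
after L3 α=3/5: [602/5, 732/5, 693/5]
after L4 α=0: [602/5, 732/5, 693/5]
after L5 α=1/4: [1043/10, 1353/10, 2559/20]
after L6 α=3/5: [3203/25, 4338/25, 6849/50]
rounded: [128, 174, 137]

at x=0,y=2 over L1,L2,L3,L4,L5:
+L1 (α=1/6) → [91/3, 47/2, 109/3]
+L2 (α=3/5) → [1001/15, 113/5, 1622/15]
+L3 (α=1/6) → [1493/18, 34, 1192/9]
+L4 (α=1/3) → [2906/27, 265/3, 3176/27]
+L5 (α=6/7) → [36278/189, 4765/21, 824/27]
→ [192, 227, 31]

(2,1) stack=L1,L2,L3,L4,L5; from [0,0,0]:
after L1 α=0: [0, 0, 0]
after L2 α=0: [0, 0, 0]
after L3 α=1/2: [61/2, 67/2, 50]
after L4 α=1: [129, 134, 226]
after L5 α=2/3: [187/3, 68, 656/3]
= [62, 68, 219]

(0,1) stack=L1,L2,L3,L4,L5; from [0,0,0]:
after L1 α=7/8: [693/8, 1729/8, 861/4]
after L2 α=0: [693/8, 1729/8, 861/4]
after L3 α=3/4: [2709/32, 5881/32, 1773/16]
after L4 α=5/7: [11029/112, 24281/112, 619/8]
after L5 α=1/6: [71161/672, 48607/224, 1429/16]
= [106, 217, 89]


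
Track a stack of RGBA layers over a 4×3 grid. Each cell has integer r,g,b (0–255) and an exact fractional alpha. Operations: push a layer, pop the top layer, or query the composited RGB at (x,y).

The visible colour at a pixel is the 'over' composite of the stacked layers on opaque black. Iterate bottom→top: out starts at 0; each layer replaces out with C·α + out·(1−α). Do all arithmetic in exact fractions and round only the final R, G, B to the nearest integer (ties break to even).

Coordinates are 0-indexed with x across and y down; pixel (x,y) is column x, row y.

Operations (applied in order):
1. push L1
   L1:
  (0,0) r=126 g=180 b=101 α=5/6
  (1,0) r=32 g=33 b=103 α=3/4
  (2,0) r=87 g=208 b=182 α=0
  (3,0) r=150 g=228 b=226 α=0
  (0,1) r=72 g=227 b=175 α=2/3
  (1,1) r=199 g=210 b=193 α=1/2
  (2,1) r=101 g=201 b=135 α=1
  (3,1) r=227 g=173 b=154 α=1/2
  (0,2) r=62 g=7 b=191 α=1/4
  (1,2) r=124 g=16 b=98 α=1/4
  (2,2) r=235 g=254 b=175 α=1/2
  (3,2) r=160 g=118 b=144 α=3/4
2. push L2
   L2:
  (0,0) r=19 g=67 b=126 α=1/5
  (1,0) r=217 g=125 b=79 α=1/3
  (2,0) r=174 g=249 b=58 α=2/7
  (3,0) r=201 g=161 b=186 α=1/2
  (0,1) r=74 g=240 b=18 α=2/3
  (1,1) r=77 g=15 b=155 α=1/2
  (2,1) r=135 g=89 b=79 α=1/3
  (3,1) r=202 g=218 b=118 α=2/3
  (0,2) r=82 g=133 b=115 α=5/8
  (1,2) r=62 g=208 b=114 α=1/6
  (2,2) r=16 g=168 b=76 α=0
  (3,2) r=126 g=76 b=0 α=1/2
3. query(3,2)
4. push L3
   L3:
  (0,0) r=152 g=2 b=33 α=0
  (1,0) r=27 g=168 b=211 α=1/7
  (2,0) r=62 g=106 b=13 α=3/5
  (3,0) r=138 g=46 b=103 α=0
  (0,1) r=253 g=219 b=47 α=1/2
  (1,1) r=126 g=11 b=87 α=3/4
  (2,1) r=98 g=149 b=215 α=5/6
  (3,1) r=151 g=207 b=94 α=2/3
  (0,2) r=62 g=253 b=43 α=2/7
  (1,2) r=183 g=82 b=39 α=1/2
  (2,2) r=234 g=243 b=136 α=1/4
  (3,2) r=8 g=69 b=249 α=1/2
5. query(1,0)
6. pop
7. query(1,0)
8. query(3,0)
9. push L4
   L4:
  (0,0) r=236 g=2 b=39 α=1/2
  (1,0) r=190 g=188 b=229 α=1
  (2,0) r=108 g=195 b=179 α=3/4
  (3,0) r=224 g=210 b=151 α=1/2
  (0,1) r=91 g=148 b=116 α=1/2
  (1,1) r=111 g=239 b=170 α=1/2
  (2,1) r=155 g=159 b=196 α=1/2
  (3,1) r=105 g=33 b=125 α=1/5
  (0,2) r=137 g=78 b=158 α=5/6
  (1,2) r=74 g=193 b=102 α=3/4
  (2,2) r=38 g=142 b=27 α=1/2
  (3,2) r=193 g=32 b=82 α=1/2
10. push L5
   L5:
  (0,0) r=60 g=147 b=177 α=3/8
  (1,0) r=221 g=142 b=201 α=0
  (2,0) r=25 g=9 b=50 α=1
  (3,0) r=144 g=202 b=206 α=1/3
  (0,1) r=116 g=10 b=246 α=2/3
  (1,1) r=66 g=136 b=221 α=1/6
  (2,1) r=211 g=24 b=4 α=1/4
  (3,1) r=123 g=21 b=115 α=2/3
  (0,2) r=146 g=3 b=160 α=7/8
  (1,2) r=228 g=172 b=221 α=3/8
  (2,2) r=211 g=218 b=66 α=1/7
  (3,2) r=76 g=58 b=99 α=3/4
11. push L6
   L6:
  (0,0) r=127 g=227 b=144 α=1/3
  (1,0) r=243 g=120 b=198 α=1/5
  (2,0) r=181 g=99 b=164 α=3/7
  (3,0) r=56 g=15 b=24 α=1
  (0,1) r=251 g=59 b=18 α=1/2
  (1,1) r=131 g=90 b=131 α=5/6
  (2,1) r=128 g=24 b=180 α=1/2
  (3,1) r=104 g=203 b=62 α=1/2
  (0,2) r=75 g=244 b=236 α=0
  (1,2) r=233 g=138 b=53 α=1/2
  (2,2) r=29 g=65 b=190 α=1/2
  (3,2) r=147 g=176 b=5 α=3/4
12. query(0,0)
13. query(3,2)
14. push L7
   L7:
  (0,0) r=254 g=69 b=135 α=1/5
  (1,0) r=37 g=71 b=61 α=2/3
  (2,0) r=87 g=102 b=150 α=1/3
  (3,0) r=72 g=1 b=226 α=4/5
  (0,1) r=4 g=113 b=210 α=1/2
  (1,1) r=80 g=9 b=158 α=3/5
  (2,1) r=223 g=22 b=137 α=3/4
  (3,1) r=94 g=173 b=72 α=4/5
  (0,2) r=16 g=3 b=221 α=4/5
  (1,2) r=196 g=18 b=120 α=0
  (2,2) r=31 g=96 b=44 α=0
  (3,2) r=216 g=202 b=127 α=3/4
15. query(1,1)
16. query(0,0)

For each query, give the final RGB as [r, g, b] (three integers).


(3,2) stack=L1,L2; from [0,0,0]:
L1 α=3/4: [120, 177/2, 108]
L2 α=1/2: [123, 329/4, 54]
rounded: [123, 82, 54]

at x=1,y=0 over L1,L2,L3:
+L1 (α=3/4) → [24, 99/4, 309/4]
+L2 (α=1/3) → [265/3, 349/6, 467/6]
+L3 (α=1/7) → [557/7, 517/7, 678/7]
rounded: [80, 74, 97]

(1,0) stack=L1,L2; from [0,0,0]:
after L1 α=3/4: [24, 99/4, 309/4]
after L2 α=1/3: [265/3, 349/6, 467/6]
rounded: [88, 58, 78]

(3,0) stack=L1,L2; from [0,0,0]:
+L1 (α=0) → [0, 0, 0]
+L2 (α=1/2) → [201/2, 161/2, 93]
= [100, 80, 93]

(0,0) stack=L1,L2,L4,L5,L6; from [0,0,0]:
L1 α=5/6: [105, 150, 505/6]
L2 α=1/5: [439/5, 667/5, 1388/15]
L4 α=1/2: [1619/10, 677/10, 1973/30]
L5 α=3/8: [1979/16, 1559/16, 5159/48]
L6 α=1/3: [2995/24, 1125/8, 8615/72]
= [125, 141, 120]

(3,2) stack=L1,L2,L4,L5,L6; from [0,0,0]:
L1 α=3/4: [120, 177/2, 108]
L2 α=1/2: [123, 329/4, 54]
L4 α=1/2: [158, 457/8, 68]
L5 α=3/4: [193/2, 1849/32, 365/4]
L6 α=3/4: [1075/8, 18745/128, 425/16]
→ [134, 146, 27]

at x=1,y=1 over L1,L2,L4,L5,L6,L7:
L1 α=1/2: [199/2, 105, 193/2]
L2 α=1/2: [353/4, 60, 503/4]
L4 α=1/2: [797/8, 299/2, 1183/8]
L5 α=1/6: [4513/48, 589/4, 2561/16]
L6 α=5/6: [35953/288, 2389/24, 4347/32]
L7 α=3/5: [70513/720, 2713/60, 11931/80]
rounded: [98, 45, 149]

(0,0) stack=L1,L2,L4,L5,L6,L7; from [0,0,0]:
+L1 (α=5/6) → [105, 150, 505/6]
+L2 (α=1/5) → [439/5, 667/5, 1388/15]
+L4 (α=1/2) → [1619/10, 677/10, 1973/30]
+L5 (α=3/8) → [1979/16, 1559/16, 5159/48]
+L6 (α=1/3) → [2995/24, 1125/8, 8615/72]
+L7 (α=1/5) → [4519/30, 1263/10, 2209/18]
→ [151, 126, 123]
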